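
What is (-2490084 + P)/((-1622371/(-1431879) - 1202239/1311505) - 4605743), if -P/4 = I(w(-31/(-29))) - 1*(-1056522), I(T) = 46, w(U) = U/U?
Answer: 12612755536645390620/8649200220305219711 ≈ 1.4583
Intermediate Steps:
w(U) = 1
P = -4226272 (P = -4*(46 - 1*(-1056522)) = -4*(46 + 1056522) = -4*1056568 = -4226272)
(-2490084 + P)/((-1622371/(-1431879) - 1202239/1311505) - 4605743) = (-2490084 - 4226272)/((-1622371/(-1431879) - 1202239/1311505) - 4605743) = -6716356/((-1622371*(-1/1431879) - 1202239*1/1311505) - 4605743) = -6716356/((1622371/1431879 - 1202239/1311505) - 4605743) = -6716356/(406286901274/1877916467895 - 4605743) = -6716356/(-8649200220305219711/1877916467895) = -6716356*(-1877916467895/8649200220305219711) = 12612755536645390620/8649200220305219711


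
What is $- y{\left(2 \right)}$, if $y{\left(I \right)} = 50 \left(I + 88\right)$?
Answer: $-4500$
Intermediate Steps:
$y{\left(I \right)} = 4400 + 50 I$ ($y{\left(I \right)} = 50 \left(88 + I\right) = 4400 + 50 I$)
$- y{\left(2 \right)} = - (4400 + 50 \cdot 2) = - (4400 + 100) = \left(-1\right) 4500 = -4500$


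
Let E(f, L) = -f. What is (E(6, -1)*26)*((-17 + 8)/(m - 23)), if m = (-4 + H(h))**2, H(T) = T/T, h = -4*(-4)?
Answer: -702/7 ≈ -100.29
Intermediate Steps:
h = 16
H(T) = 1
m = 9 (m = (-4 + 1)**2 = (-3)**2 = 9)
(E(6, -1)*26)*((-17 + 8)/(m - 23)) = (-1*6*26)*((-17 + 8)/(9 - 23)) = (-6*26)*(-9/(-14)) = -(-1404)*(-1)/14 = -156*9/14 = -702/7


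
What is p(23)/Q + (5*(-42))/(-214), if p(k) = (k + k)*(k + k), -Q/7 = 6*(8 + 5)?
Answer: -84541/29211 ≈ -2.8941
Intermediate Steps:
Q = -546 (Q = -42*(8 + 5) = -42*13 = -7*78 = -546)
p(k) = 4*k² (p(k) = (2*k)*(2*k) = 4*k²)
p(23)/Q + (5*(-42))/(-214) = (4*23²)/(-546) + (5*(-42))/(-214) = (4*529)*(-1/546) - 210*(-1/214) = 2116*(-1/546) + 105/107 = -1058/273 + 105/107 = -84541/29211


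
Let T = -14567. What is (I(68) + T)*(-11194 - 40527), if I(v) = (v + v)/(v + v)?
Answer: 753368086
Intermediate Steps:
I(v) = 1 (I(v) = (2*v)/((2*v)) = (2*v)*(1/(2*v)) = 1)
(I(68) + T)*(-11194 - 40527) = (1 - 14567)*(-11194 - 40527) = -14566*(-51721) = 753368086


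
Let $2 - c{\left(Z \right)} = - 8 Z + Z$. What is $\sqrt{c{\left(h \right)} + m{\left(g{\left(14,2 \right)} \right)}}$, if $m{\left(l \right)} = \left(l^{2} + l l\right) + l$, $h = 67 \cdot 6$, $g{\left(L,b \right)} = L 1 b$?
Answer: $2 \sqrt{1103} \approx 66.423$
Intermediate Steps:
$g{\left(L,b \right)} = L b$
$h = 402$
$c{\left(Z \right)} = 2 + 7 Z$ ($c{\left(Z \right)} = 2 - \left(- 8 Z + Z\right) = 2 - - 7 Z = 2 + 7 Z$)
$m{\left(l \right)} = l + 2 l^{2}$ ($m{\left(l \right)} = \left(l^{2} + l^{2}\right) + l = 2 l^{2} + l = l + 2 l^{2}$)
$\sqrt{c{\left(h \right)} + m{\left(g{\left(14,2 \right)} \right)}} = \sqrt{\left(2 + 7 \cdot 402\right) + 14 \cdot 2 \left(1 + 2 \cdot 14 \cdot 2\right)} = \sqrt{\left(2 + 2814\right) + 28 \left(1 + 2 \cdot 28\right)} = \sqrt{2816 + 28 \left(1 + 56\right)} = \sqrt{2816 + 28 \cdot 57} = \sqrt{2816 + 1596} = \sqrt{4412} = 2 \sqrt{1103}$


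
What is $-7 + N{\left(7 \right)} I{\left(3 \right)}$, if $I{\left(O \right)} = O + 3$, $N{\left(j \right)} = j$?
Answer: $35$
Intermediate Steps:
$I{\left(O \right)} = 3 + O$
$-7 + N{\left(7 \right)} I{\left(3 \right)} = -7 + 7 \left(3 + 3\right) = -7 + 7 \cdot 6 = -7 + 42 = 35$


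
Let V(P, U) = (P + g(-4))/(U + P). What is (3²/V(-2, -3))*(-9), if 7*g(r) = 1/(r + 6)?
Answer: -210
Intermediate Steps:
g(r) = 1/(7*(6 + r)) (g(r) = 1/(7*(r + 6)) = 1/(7*(6 + r)))
V(P, U) = (1/14 + P)/(P + U) (V(P, U) = (P + 1/(7*(6 - 4)))/(U + P) = (P + (⅐)/2)/(P + U) = (P + (⅐)*(½))/(P + U) = (P + 1/14)/(P + U) = (1/14 + P)/(P + U))
(3²/V(-2, -3))*(-9) = (3²/((1/14 - 2)/(-2 - 3)))*(-9) = (9/(-27/14/(-5)))*(-9) = (9/(-⅕*(-27/14)))*(-9) = (9/(27/70))*(-9) = ((70/27)*9)*(-9) = (70/3)*(-9) = -210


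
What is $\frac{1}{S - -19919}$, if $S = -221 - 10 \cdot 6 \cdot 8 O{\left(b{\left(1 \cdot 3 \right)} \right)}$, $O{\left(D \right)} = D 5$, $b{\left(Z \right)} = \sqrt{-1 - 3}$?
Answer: $\frac{3283}{68508534} + \frac{400 i}{34254267} \approx 4.7921 \cdot 10^{-5} + 1.1677 \cdot 10^{-5} i$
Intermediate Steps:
$b{\left(Z \right)} = 2 i$ ($b{\left(Z \right)} = \sqrt{-4} = 2 i$)
$O{\left(D \right)} = 5 D$
$S = -221 - 4800 i$ ($S = -221 - 10 \cdot 6 \cdot 8 \cdot 5 \cdot 2 i = -221 - 60 \cdot 8 \cdot 10 i = -221 - 480 \cdot 10 i = -221 - 4800 i \approx -221.0 - 4800.0 i$)
$\frac{1}{S - -19919} = \frac{1}{\left(-221 - 4800 i\right) - -19919} = \frac{1}{\left(-221 - 4800 i\right) + 19919} = \frac{1}{19698 - 4800 i} = \frac{19698 + 4800 i}{411051204}$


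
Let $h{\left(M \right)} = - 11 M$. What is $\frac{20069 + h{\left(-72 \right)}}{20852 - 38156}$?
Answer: $- \frac{20861}{17304} \approx -1.2056$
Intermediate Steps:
$\frac{20069 + h{\left(-72 \right)}}{20852 - 38156} = \frac{20069 - -792}{20852 - 38156} = \frac{20069 + 792}{-17304} = 20861 \left(- \frac{1}{17304}\right) = - \frac{20861}{17304}$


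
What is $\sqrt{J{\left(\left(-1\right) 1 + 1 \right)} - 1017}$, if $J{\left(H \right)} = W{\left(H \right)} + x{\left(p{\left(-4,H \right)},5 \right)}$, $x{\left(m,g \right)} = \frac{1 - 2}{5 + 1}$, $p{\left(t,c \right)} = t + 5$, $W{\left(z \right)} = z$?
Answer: $\frac{i \sqrt{36618}}{6} \approx 31.893 i$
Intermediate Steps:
$p{\left(t,c \right)} = 5 + t$
$x{\left(m,g \right)} = - \frac{1}{6}$
$J{\left(H \right)} = - \frac{1}{6} + H$ ($J{\left(H \right)} = H - \frac{1}{6} = - \frac{1}{6} + H$)
$\sqrt{J{\left(\left(-1\right) 1 + 1 \right)} - 1017} = \sqrt{\left(- \frac{1}{6} + \left(\left(-1\right) 1 + 1\right)\right) - 1017} = \sqrt{\left(- \frac{1}{6} + \left(-1 + 1\right)\right) + \left(-2227 + 1210\right)} = \sqrt{\left(- \frac{1}{6} + 0\right) - 1017} = \sqrt{- \frac{1}{6} - 1017} = \sqrt{- \frac{6103}{6}} = \frac{i \sqrt{36618}}{6}$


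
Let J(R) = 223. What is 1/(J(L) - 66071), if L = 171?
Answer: -1/65848 ≈ -1.5186e-5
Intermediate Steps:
1/(J(L) - 66071) = 1/(223 - 66071) = 1/(-65848) = -1/65848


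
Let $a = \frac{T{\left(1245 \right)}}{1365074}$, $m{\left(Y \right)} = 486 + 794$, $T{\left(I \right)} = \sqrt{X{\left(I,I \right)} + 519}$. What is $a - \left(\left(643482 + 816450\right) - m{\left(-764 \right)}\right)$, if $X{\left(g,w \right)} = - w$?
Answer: $-1458652 + \frac{11 i \sqrt{6}}{1365074} \approx -1.4587 \cdot 10^{6} + 1.9738 \cdot 10^{-5} i$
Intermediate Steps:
$T{\left(I \right)} = \sqrt{519 - I}$ ($T{\left(I \right)} = \sqrt{- I + 519} = \sqrt{519 - I}$)
$m{\left(Y \right)} = 1280$
$a = \frac{11 i \sqrt{6}}{1365074}$ ($a = \frac{\sqrt{519 - 1245}}{1365074} = \sqrt{519 - 1245} \cdot \frac{1}{1365074} = \sqrt{-726} \cdot \frac{1}{1365074} = 11 i \sqrt{6} \cdot \frac{1}{1365074} = \frac{11 i \sqrt{6}}{1365074} \approx 1.9738 \cdot 10^{-5} i$)
$a - \left(\left(643482 + 816450\right) - m{\left(-764 \right)}\right) = \frac{11 i \sqrt{6}}{1365074} - \left(\left(643482 + 816450\right) - 1280\right) = \frac{11 i \sqrt{6}}{1365074} - \left(1459932 - 1280\right) = \frac{11 i \sqrt{6}}{1365074} - 1458652 = -1458652 + \frac{11 i \sqrt{6}}{1365074}$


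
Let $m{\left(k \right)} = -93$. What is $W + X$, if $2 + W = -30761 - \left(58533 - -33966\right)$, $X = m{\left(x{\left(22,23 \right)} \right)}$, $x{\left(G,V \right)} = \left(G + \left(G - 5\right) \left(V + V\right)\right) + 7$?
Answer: $-123355$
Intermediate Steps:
$x{\left(G,V \right)} = 7 + G + 2 V \left(-5 + G\right)$ ($x{\left(G,V \right)} = \left(G + \left(-5 + G\right) 2 V\right) + 7 = \left(G + 2 V \left(-5 + G\right)\right) + 7 = 7 + G + 2 V \left(-5 + G\right)$)
$X = -93$
$W = -123262$ ($W = -2 - \left(89294 + 33966\right) = -2 - 123260 = -123262$)
$W + X = -123262 - 93 = -123355$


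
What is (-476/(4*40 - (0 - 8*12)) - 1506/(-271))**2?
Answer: 4113298225/300814336 ≈ 13.674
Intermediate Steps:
(-476/(4*40 - (0 - 8*12)) - 1506/(-271))**2 = (-476/(160 - (0 - 96)) - 1506*(-1/271))**2 = (-476/(160 - 1*(-96)) + 1506/271)**2 = (-476/(160 + 96) + 1506/271)**2 = (-476/256 + 1506/271)**2 = (-476*1/256 + 1506/271)**2 = (-119/64 + 1506/271)**2 = (64135/17344)**2 = 4113298225/300814336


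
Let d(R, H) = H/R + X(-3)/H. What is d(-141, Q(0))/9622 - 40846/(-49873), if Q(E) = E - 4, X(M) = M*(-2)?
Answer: 110811002489/135325597692 ≈ 0.81885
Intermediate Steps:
X(M) = -2*M
Q(E) = -4 + E
d(R, H) = 6/H + H/R (d(R, H) = H/R + (-2*(-3))/H = H/R + 6/H = 6/H + H/R)
d(-141, Q(0))/9622 - 40846/(-49873) = (6/(-4 + 0) + (-4 + 0)/(-141))/9622 - 40846/(-49873) = (6/(-4) - 4*(-1/141))*(1/9622) - 40846*(-1/49873) = (6*(-¼) + 4/141)*(1/9622) + 40846/49873 = (-3/2 + 4/141)*(1/9622) + 40846/49873 = -415/282*1/9622 + 40846/49873 = -415/2713404 + 40846/49873 = 110811002489/135325597692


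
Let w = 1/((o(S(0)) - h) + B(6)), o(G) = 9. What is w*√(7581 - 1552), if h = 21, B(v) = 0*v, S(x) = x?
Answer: -√6029/12 ≈ -6.4706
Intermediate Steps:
B(v) = 0
w = -1/12 (w = 1/((9 - 1*21) + 0) = 1/((9 - 21) + 0) = 1/(-12 + 0) = 1/(-12) = -1/12 ≈ -0.083333)
w*√(7581 - 1552) = -√(7581 - 1552)/12 = -√6029/12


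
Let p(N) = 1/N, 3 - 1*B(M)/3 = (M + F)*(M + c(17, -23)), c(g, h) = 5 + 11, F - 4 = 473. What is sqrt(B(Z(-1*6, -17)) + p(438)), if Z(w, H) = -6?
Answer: I*sqrt(2709028686)/438 ≈ 118.83*I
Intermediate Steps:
F = 477 (F = 4 + 473 = 477)
c(g, h) = 16
B(M) = 9 - 3*(16 + M)*(477 + M) (B(M) = 9 - 3*(M + 477)*(M + 16) = 9 - 3*(477 + M)*(16 + M) = 9 - 3*(16 + M)*(477 + M))
sqrt(B(Z(-1*6, -17)) + p(438)) = sqrt((-22887 - 1479*(-6) - 3*(-6)**2) + 1/438) = sqrt((-22887 + 8874 - 3*36) + 1/438) = sqrt((-22887 + 8874 - 108) + 1/438) = sqrt(-14121 + 1/438) = sqrt(-6184997/438) = I*sqrt(2709028686)/438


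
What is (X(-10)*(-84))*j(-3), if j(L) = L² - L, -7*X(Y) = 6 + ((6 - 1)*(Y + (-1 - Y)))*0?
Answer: 864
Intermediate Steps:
X(Y) = -6/7 (X(Y) = -(6 + ((6 - 1)*(Y + (-1 - Y)))*0)/7 = -(6 + (5*(-1))*0)/7 = -(6 - 5*0)/7 = -(6 + 0)/7 = -⅐*6 = -6/7)
(X(-10)*(-84))*j(-3) = (-6/7*(-84))*(-3*(-1 - 3)) = 72*(-3*(-4)) = 72*12 = 864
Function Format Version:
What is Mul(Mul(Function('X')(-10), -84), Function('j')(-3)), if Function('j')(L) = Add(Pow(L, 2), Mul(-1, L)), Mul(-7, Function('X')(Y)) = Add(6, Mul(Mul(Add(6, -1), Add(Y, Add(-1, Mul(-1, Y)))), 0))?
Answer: 864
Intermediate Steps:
Function('X')(Y) = Rational(-6, 7) (Function('X')(Y) = Mul(Rational(-1, 7), Add(6, Mul(Mul(Add(6, -1), Add(Y, Add(-1, Mul(-1, Y)))), 0))) = Mul(Rational(-1, 7), Add(6, Mul(Mul(5, -1), 0))) = Mul(Rational(-1, 7), Add(6, Mul(-5, 0))) = Mul(Rational(-1, 7), Add(6, 0)) = Mul(Rational(-1, 7), 6) = Rational(-6, 7))
Mul(Mul(Function('X')(-10), -84), Function('j')(-3)) = Mul(Mul(Rational(-6, 7), -84), Mul(-3, Add(-1, -3))) = Mul(72, Mul(-3, -4)) = Mul(72, 12) = 864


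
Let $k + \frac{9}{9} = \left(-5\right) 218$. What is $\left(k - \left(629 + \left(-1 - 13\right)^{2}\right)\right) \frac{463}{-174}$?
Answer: $\frac{443554}{87} \approx 5098.3$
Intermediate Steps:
$k = -1091$ ($k = -1 - 1090 = -1091$)
$\left(k - \left(629 + \left(-1 - 13\right)^{2}\right)\right) \frac{463}{-174} = \left(-1091 - \left(629 + \left(-1 - 13\right)^{2}\right)\right) \frac{463}{-174} = \left(-1091 - 825\right) 463 \left(- \frac{1}{174}\right) = \left(-1091 - 825\right) \left(- \frac{463}{174}\right) = \left(-1916\right) \left(- \frac{463}{174}\right) = \frac{443554}{87}$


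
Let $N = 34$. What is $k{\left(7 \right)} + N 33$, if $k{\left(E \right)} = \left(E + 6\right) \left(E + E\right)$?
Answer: $1304$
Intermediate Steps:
$k{\left(E \right)} = 2 E \left(6 + E\right)$ ($k{\left(E \right)} = \left(6 + E\right) 2 E = 2 E \left(6 + E\right)$)
$k{\left(7 \right)} + N 33 = 2 \cdot 7 \left(6 + 7\right) + 34 \cdot 33 = 2 \cdot 7 \cdot 13 + 1122 = 182 + 1122 = 1304$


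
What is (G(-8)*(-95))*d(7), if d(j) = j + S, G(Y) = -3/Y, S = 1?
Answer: -285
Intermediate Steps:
d(j) = 1 + j (d(j) = j + 1 = 1 + j)
(G(-8)*(-95))*d(7) = (-3/(-8)*(-95))*(1 + 7) = (-3*(-⅛)*(-95))*8 = ((3/8)*(-95))*8 = -285/8*8 = -285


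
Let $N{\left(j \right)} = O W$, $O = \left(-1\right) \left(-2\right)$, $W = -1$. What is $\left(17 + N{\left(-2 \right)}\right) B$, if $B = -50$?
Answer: $-750$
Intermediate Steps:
$O = 2$
$N{\left(j \right)} = -2$ ($N{\left(j \right)} = 2 \left(-1\right) = -2$)
$\left(17 + N{\left(-2 \right)}\right) B = \left(17 - 2\right) \left(-50\right) = 15 \left(-50\right) = -750$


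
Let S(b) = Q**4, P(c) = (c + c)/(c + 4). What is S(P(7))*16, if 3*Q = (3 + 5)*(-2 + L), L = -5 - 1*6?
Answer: 1871773696/81 ≈ 2.3108e+7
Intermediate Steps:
L = -11 (L = -5 - 6 = -11)
P(c) = 2*c/(4 + c) (P(c) = (2*c)/(4 + c) = 2*c/(4 + c))
Q = -104/3 (Q = ((3 + 5)*(-2 - 11))/3 = (8*(-13))/3 = (1/3)*(-104) = -104/3 ≈ -34.667)
S(b) = 116985856/81 (S(b) = (-104/3)**4 = 116985856/81)
S(P(7))*16 = (116985856/81)*16 = 1871773696/81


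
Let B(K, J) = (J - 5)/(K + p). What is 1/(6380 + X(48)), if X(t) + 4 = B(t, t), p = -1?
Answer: 47/299715 ≈ 0.00015682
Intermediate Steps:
B(K, J) = (-5 + J)/(-1 + K) (B(K, J) = (J - 5)/(K - 1) = (-5 + J)/(-1 + K))
X(t) = -4 + (-5 + t)/(-1 + t)
1/(6380 + X(48)) = 1/(6380 + (-1 - 3*48)/(-1 + 48)) = 1/(6380 + (-1 - 144)/47) = 1/(6380 + (1/47)*(-145)) = 1/(6380 - 145/47) = 1/(299715/47) = 47/299715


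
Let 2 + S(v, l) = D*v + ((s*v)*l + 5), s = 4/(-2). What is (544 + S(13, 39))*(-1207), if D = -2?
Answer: 595051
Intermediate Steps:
s = -2 (s = 4*(-½) = -2)
S(v, l) = 3 - 2*v - 2*l*v (S(v, l) = -2 + (-2*v + ((-2*v)*l + 5)) = -2 + (-2*v + (-2*l*v + 5)) = -2 + (-2*v + (5 - 2*l*v)) = -2 + (5 - 2*v - 2*l*v) = 3 - 2*v - 2*l*v)
(544 + S(13, 39))*(-1207) = (544 + (3 - 2*13 - 2*39*13))*(-1207) = (544 + (3 - 26 - 1014))*(-1207) = (544 - 1037)*(-1207) = -493*(-1207) = 595051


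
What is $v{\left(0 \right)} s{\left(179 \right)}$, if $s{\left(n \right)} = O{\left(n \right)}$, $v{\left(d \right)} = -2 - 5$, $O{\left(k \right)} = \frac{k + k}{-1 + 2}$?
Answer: $-2506$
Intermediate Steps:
$O{\left(k \right)} = 2 k$ ($O{\left(k \right)} = \frac{2 k}{1} = 2 k 1 = 2 k$)
$v{\left(d \right)} = -7$ ($v{\left(d \right)} = -2 - 5 = -7$)
$s{\left(n \right)} = 2 n$
$v{\left(0 \right)} s{\left(179 \right)} = - 7 \cdot 2 \cdot 179 = \left(-7\right) 358 = -2506$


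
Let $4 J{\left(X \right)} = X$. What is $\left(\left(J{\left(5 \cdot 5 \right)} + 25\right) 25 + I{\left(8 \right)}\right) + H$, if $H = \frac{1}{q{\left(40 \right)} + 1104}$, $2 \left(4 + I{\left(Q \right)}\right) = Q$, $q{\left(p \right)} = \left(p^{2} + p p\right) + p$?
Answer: $\frac{3393751}{4344} \approx 781.25$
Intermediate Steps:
$q{\left(p \right)} = p + 2 p^{2}$ ($q{\left(p \right)} = \left(p^{2} + p^{2}\right) + p = 2 p^{2} + p = p + 2 p^{2}$)
$J{\left(X \right)} = \frac{X}{4}$
$I{\left(Q \right)} = -4 + \frac{Q}{2}$
$H = \frac{1}{4344}$ ($H = \frac{1}{40 \left(1 + 2 \cdot 40\right) + 1104} = \frac{1}{40 \left(1 + 80\right) + 1104} = \frac{1}{40 \cdot 81 + 1104} = \frac{1}{3240 + 1104} = \frac{1}{4344} \approx 0.0002302$)
$\left(\left(J{\left(5 \cdot 5 \right)} + 25\right) 25 + I{\left(8 \right)}\right) + H = \left(\left(\frac{5 \cdot 5}{4} + 25\right) 25 + \left(-4 + \frac{1}{2} \cdot 8\right)\right) + \frac{1}{4344} = \left(\left(\frac{1}{4} \cdot 25 + 25\right) 25 + \left(-4 + 4\right)\right) + \frac{1}{4344} = \left(\left(\frac{25}{4} + 25\right) 25 + 0\right) + \frac{1}{4344} = \left(\frac{125}{4} \cdot 25 + 0\right) + \frac{1}{4344} = \left(\frac{3125}{4} + 0\right) + \frac{1}{4344} = \frac{3125}{4} + \frac{1}{4344} = \frac{3393751}{4344}$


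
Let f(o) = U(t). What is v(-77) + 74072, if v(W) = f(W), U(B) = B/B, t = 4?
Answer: 74073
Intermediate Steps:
U(B) = 1
f(o) = 1
v(W) = 1
v(-77) + 74072 = 1 + 74072 = 74073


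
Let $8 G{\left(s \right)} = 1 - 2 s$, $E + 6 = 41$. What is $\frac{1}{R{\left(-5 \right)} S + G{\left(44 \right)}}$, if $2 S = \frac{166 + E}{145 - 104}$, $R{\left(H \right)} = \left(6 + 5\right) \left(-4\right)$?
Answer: $- \frac{328}{38943} \approx -0.0084226$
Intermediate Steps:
$E = 35$ ($E = -6 + 41 = 35$)
$R{\left(H \right)} = -44$ ($R{\left(H \right)} = 11 \left(-4\right) = -44$)
$G{\left(s \right)} = \frac{1}{8} - \frac{s}{4}$ ($G{\left(s \right)} = \frac{1 - 2 s}{8} = \frac{1}{8} - \frac{s}{4}$)
$S = \frac{201}{82}$ ($S = \frac{\left(166 + 35\right) \frac{1}{145 - 104}}{2} = \frac{201 \cdot \frac{1}{41}}{2} = \frac{1}{2} \cdot \frac{201}{41} = \frac{201}{82} \approx 2.4512$)
$\frac{1}{R{\left(-5 \right)} S + G{\left(44 \right)}} = \frac{1}{\left(-44\right) \frac{201}{82} + \left(\frac{1}{8} - 11\right)} = \frac{1}{- \frac{4422}{41} + \left(\frac{1}{8} - 11\right)} = \frac{1}{- \frac{4422}{41} - \frac{87}{8}} = \frac{1}{- \frac{38943}{328}} = - \frac{328}{38943}$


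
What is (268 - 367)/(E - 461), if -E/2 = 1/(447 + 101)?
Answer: 3014/14035 ≈ 0.21475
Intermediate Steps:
E = -1/274 (E = -2/(447 + 101) = -2/548 = -2*1/548 = -1/274 ≈ -0.0036496)
(268 - 367)/(E - 461) = (268 - 367)/(-1/274 - 461) = -99/(-126315/274) = -99*(-274/126315) = 3014/14035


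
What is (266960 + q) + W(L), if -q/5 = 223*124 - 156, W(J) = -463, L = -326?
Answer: 129017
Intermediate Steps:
q = -137480 (q = -5*(223*124 - 156) = -5*(27652 - 156) = -5*27496 = -137480)
(266960 + q) + W(L) = (266960 - 137480) - 463 = 129480 - 463 = 129017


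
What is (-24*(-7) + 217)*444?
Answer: 170940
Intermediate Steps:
(-24*(-7) + 217)*444 = (168 + 217)*444 = 385*444 = 170940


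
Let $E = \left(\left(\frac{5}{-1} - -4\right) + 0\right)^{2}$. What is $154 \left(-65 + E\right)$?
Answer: $-9856$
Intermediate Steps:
$E = 1$ ($E = \left(\left(5 \left(-1\right) + 4\right) + 0\right)^{2} = \left(\left(-5 + 4\right) + 0\right)^{2} = \left(-1 + 0\right)^{2} = \left(-1\right)^{2} = 1$)
$154 \left(-65 + E\right) = 154 \left(-65 + 1\right) = 154 \left(-64\right) = -9856$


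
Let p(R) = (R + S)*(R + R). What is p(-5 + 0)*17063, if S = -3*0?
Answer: 853150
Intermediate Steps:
S = 0
p(R) = 2*R**2 (p(R) = (R + 0)*(R + R) = R*(2*R) = 2*R**2)
p(-5 + 0)*17063 = (2*(-5 + 0)**2)*17063 = (2*(-5)**2)*17063 = (2*25)*17063 = 50*17063 = 853150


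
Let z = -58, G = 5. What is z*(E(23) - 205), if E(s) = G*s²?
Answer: -141520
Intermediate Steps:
E(s) = 5*s²
z*(E(23) - 205) = -58*(5*23² - 205) = -58*(5*529 - 205) = -58*(2645 - 205) = -58*2440 = -141520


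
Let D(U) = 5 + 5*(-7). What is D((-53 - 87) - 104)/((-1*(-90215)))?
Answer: -6/18043 ≈ -0.00033254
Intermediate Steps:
D(U) = -30 (D(U) = 5 - 35 = -30)
D((-53 - 87) - 104)/((-1*(-90215))) = -30/((-1*(-90215))) = -30/90215 = -30*1/90215 = -6/18043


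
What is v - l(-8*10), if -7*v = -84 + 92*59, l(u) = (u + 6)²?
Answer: -43676/7 ≈ -6239.4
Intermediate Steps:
l(u) = (6 + u)²
v = -5344/7 (v = -(-84 + 92*59)/7 = -(-84 + 5428)/7 = -⅐*5344 = -5344/7 ≈ -763.43)
v - l(-8*10) = -5344/7 - (6 - 8*10)² = -5344/7 - (6 - 80)² = -5344/7 - 1*(-74)² = -5344/7 - 1*5476 = -5344/7 - 5476 = -43676/7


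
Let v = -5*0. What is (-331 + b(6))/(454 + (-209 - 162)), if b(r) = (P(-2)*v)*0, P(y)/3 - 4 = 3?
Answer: -331/83 ≈ -3.9880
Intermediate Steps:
P(y) = 21 (P(y) = 12 + 3*3 = 12 + 9 = 21)
v = 0
b(r) = 0 (b(r) = (21*0)*0 = 0*0 = 0)
(-331 + b(6))/(454 + (-209 - 162)) = (-331 + 0)/(454 + (-209 - 162)) = -331/(454 - 371) = -331/83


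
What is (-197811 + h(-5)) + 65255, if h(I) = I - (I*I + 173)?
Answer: -132759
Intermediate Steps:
h(I) = -173 + I - I² (h(I) = I - (I² + 173) = I - (173 + I²) = I + (-173 - I²) = -173 + I - I²)
(-197811 + h(-5)) + 65255 = (-197811 + (-173 - 5 - 1*(-5)²)) + 65255 = (-197811 + (-173 - 5 - 1*25)) + 65255 = (-197811 + (-173 - 5 - 25)) + 65255 = (-197811 - 203) + 65255 = -198014 + 65255 = -132759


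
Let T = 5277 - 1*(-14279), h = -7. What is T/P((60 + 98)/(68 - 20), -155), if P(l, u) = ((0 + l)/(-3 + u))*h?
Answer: 938688/7 ≈ 1.3410e+5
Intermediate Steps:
P(l, u) = -7*l/(-3 + u) (P(l, u) = ((0 + l)/(-3 + u))*(-7) = (l/(-3 + u))*(-7) = -7*l/(-3 + u))
T = 19556 (T = 5277 + 14279 = 19556)
T/P((60 + 98)/(68 - 20), -155) = 19556/((-7*(60 + 98)/(68 - 20)/(-3 - 155))) = 19556/((-7*158/48/(-158))) = 19556/((-7*158*(1/48)*(-1/158))) = 19556/((-7*79/24*(-1/158))) = 19556/(7/48) = 19556*(48/7) = 938688/7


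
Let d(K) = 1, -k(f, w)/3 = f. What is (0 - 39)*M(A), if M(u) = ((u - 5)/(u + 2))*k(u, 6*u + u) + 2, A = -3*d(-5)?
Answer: -2886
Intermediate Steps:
k(f, w) = -3*f
A = -3 (A = -3*1 = -3)
M(u) = 2 - 3*u*(-5 + u)/(2 + u) (M(u) = ((u - 5)/(u + 2))*(-3*u) + 2 = ((-5 + u)/(2 + u))*(-3*u) + 2 = -3*u*(-5 + u)/(2 + u) + 2 = 2 - 3*u*(-5 + u)/(2 + u))
(0 - 39)*M(A) = (0 - 39)*((4 - 3*(-3)² + 17*(-3))/(2 - 3)) = -39*(4 - 3*9 - 51)/(-1) = -(-39)*(4 - 27 - 51) = -(-39)*(-74) = -39*74 = -2886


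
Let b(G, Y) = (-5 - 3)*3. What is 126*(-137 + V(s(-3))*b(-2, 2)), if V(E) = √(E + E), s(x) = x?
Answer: -17262 - 3024*I*√6 ≈ -17262.0 - 7407.3*I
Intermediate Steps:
b(G, Y) = -24 (b(G, Y) = -8*3 = -24)
V(E) = √2*√E (V(E) = √(2*E) = √2*√E)
126*(-137 + V(s(-3))*b(-2, 2)) = 126*(-137 + (√2*√(-3))*(-24)) = 126*(-137 + (√2*(I*√3))*(-24)) = 126*(-137 + (I*√6)*(-24)) = 126*(-137 - 24*I*√6) = -17262 - 3024*I*√6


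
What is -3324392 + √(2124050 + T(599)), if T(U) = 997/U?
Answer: -3324392 + √762111861253/599 ≈ -3.3229e+6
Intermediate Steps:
-3324392 + √(2124050 + T(599)) = -3324392 + √(2124050 + 997/599) = -3324392 + √(1272306947/599) = -3324392 + √762111861253/599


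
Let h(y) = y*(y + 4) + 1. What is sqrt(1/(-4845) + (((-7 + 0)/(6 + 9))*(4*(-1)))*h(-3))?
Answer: I*sqrt(87641205)/4845 ≈ 1.9322*I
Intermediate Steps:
h(y) = 1 + y*(4 + y) (h(y) = y*(4 + y) + 1 = 1 + y*(4 + y))
sqrt(1/(-4845) + (((-7 + 0)/(6 + 9))*(4*(-1)))*h(-3)) = sqrt(1/(-4845) + (((-7 + 0)/(6 + 9))*(4*(-1)))*(1 + (-3)**2 + 4*(-3))) = sqrt(-1/4845 + (-7/15*(-4))*(1 + 9 - 12)) = sqrt(-1/4845 + (-7*1/15*(-4))*(-2)) = sqrt(-1/4845 - 7/15*(-4)*(-2)) = sqrt(-1/4845 + (28/15)*(-2)) = sqrt(-1/4845 - 56/15) = sqrt(-18089/4845) = I*sqrt(87641205)/4845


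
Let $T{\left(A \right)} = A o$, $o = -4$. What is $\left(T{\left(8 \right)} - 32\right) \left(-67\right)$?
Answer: $4288$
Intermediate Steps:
$T{\left(A \right)} = - 4 A$ ($T{\left(A \right)} = A \left(-4\right) = - 4 A$)
$\left(T{\left(8 \right)} - 32\right) \left(-67\right) = \left(\left(-4\right) 8 - 32\right) \left(-67\right) = \left(-32 - 32\right) \left(-67\right) = \left(-64\right) \left(-67\right) = 4288$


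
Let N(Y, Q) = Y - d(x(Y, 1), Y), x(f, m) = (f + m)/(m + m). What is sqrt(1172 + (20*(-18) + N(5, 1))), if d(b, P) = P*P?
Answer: 6*sqrt(22) ≈ 28.142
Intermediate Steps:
x(f, m) = (f + m)/(2*m) (x(f, m) = (f + m)/((2*m)) = (f + m)*(1/(2*m)) = (f + m)/(2*m))
d(b, P) = P**2
N(Y, Q) = Y - Y**2
sqrt(1172 + (20*(-18) + N(5, 1))) = sqrt(1172 + (20*(-18) + 5*(1 - 1*5))) = sqrt(1172 + (-360 + 5*(1 - 5))) = sqrt(1172 + (-360 + 5*(-4))) = sqrt(1172 + (-360 - 20)) = sqrt(1172 - 380) = sqrt(792) = 6*sqrt(22)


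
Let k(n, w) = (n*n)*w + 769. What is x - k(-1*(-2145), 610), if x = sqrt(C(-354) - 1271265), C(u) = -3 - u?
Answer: -2806626019 + I*sqrt(1270914) ≈ -2.8066e+9 + 1127.3*I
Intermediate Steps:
x = I*sqrt(1270914) (x = sqrt((-3 - 1*(-354)) - 1271265) = sqrt((-3 + 354) - 1271265) = sqrt(351 - 1271265) = sqrt(-1270914) = I*sqrt(1270914) ≈ 1127.3*I)
k(n, w) = 769 + w*n**2 (k(n, w) = n**2*w + 769 = w*n**2 + 769 = 769 + w*n**2)
x - k(-1*(-2145), 610) = I*sqrt(1270914) - (769 + 610*(-1*(-2145))**2) = I*sqrt(1270914) - (769 + 610*2145**2) = I*sqrt(1270914) - (769 + 610*4601025) = I*sqrt(1270914) - (769 + 2806625250) = I*sqrt(1270914) - 1*2806626019 = I*sqrt(1270914) - 2806626019 = -2806626019 + I*sqrt(1270914)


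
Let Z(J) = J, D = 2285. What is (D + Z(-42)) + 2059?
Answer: 4302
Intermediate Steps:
(D + Z(-42)) + 2059 = (2285 - 42) + 2059 = 2243 + 2059 = 4302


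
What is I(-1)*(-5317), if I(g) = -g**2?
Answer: 5317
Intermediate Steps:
I(-1)*(-5317) = -1*(-1)**2*(-5317) = -1*1*(-5317) = -1*(-5317) = 5317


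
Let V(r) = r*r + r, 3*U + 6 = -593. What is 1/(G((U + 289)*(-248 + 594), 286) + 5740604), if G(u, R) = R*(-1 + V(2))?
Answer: 1/5742034 ≈ 1.7415e-7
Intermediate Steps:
U = -599/3 (U = -2 + (1/3)*(-593) = -2 - 593/3 = -599/3 ≈ -199.67)
V(r) = r + r**2 (V(r) = r**2 + r = r + r**2)
G(u, R) = 5*R (G(u, R) = R*(-1 + 2*(1 + 2)) = R*(-1 + 2*3) = R*(-1 + 6) = R*5 = 5*R)
1/(G((U + 289)*(-248 + 594), 286) + 5740604) = 1/(5*286 + 5740604) = 1/(1430 + 5740604) = 1/5742034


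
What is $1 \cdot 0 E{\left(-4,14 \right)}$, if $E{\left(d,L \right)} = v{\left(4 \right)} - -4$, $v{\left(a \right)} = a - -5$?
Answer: $0$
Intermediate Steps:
$v{\left(a \right)} = 5 + a$ ($v{\left(a \right)} = a + 5 = 5 + a$)
$E{\left(d,L \right)} = 13$ ($E{\left(d,L \right)} = \left(5 + 4\right) - -4 = 9 + 4 = 13$)
$1 \cdot 0 E{\left(-4,14 \right)} = 1 \cdot 0 \cdot 13 = 0 \cdot 13 = 0$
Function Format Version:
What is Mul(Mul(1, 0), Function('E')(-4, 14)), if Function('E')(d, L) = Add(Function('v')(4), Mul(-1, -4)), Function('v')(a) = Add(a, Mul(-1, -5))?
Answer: 0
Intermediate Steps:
Function('v')(a) = Add(5, a) (Function('v')(a) = Add(a, 5) = Add(5, a))
Function('E')(d, L) = 13 (Function('E')(d, L) = Add(Add(5, 4), Mul(-1, -4)) = Add(9, 4) = 13)
Mul(Mul(1, 0), Function('E')(-4, 14)) = Mul(Mul(1, 0), 13) = Mul(0, 13) = 0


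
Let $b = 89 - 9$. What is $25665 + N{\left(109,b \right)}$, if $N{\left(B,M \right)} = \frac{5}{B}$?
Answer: $\frac{2797490}{109} \approx 25665.0$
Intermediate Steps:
$b = 80$ ($b = 89 - 9 = 80$)
$25665 + N{\left(109,b \right)} = 25665 + \frac{5}{109} = \frac{2797490}{109}$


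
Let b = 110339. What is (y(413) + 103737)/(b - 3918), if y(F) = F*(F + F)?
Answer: 444875/106421 ≈ 4.1803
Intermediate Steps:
y(F) = 2*F² (y(F) = F*(2*F) = 2*F²)
(y(413) + 103737)/(b - 3918) = (2*413² + 103737)/(110339 - 3918) = (2*170569 + 103737)/106421 = (341138 + 103737)*(1/106421) = 444875*(1/106421) = 444875/106421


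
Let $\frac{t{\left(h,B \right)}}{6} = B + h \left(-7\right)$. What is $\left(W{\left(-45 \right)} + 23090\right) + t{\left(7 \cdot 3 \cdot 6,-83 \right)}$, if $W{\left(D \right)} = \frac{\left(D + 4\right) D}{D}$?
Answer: $17259$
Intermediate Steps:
$W{\left(D \right)} = 4 + D$ ($W{\left(D \right)} = \frac{\left(4 + D\right) D}{D} = \frac{D \left(4 + D\right)}{D} = 4 + D$)
$t{\left(h,B \right)} = - 42 h + 6 B$ ($t{\left(h,B \right)} = 6 \left(B + h \left(-7\right)\right) = 6 \left(B - 7 h\right) = - 42 h + 6 B$)
$\left(W{\left(-45 \right)} + 23090\right) + t{\left(7 \cdot 3 \cdot 6,-83 \right)} = \left(\left(4 - 45\right) + 23090\right) + \left(- 42 \cdot 7 \cdot 3 \cdot 6 + 6 \left(-83\right)\right) = \left(-41 + 23090\right) - \left(498 + 42 \cdot 21 \cdot 6\right) = 23049 - 5790 = 17259$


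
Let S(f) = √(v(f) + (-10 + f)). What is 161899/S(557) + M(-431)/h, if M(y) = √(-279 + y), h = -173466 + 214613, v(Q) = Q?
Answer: 161899*√69/276 + I*√710/41147 ≈ 4872.6 + 0.00064758*I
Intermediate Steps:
h = 41147
S(f) = √(-10 + 2*f) (S(f) = √(f + (-10 + f)) = √(-10 + 2*f))
161899/S(557) + M(-431)/h = 161899/(√(-10 + 2*557)) + √(-279 - 431)/41147 = 161899/(√(-10 + 1114)) + √(-710)*(1/41147) = 161899/(√1104) + (I*√710)*(1/41147) = 161899/((4*√69)) + I*√710/41147 = 161899*(√69/276) + I*√710/41147 = 161899*√69/276 + I*√710/41147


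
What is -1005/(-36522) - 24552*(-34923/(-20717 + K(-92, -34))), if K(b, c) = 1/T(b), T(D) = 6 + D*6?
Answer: -5699333500283179/137705994042 ≈ -41388.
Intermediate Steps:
T(D) = 6 + 6*D
K(b, c) = 1/(6 + 6*b)
-1005/(-36522) - 24552*(-34923/(-20717 + K(-92, -34))) = -1005/(-36522) - 24552*(-34923/(-20717 + 1/(6*(1 - 92)))) = -1005*(-1/36522) - 24552*(-34923/(-20717 + (⅙)/(-91))) = 335/12174 - 24552*(-34923/(-20717 + (⅙)*(-1/91))) = 335/12174 - 24552*(-34923/(-20717 - 1/546)) = 335/12174 - 24552/((-11311483/546*(-1/34923))) = 335/12174 - 24552/11311483/19067958 = 335/12174 - 24552*19067958/11311483 = 335/12174 - 468156504816/11311483 = -5699333500283179/137705994042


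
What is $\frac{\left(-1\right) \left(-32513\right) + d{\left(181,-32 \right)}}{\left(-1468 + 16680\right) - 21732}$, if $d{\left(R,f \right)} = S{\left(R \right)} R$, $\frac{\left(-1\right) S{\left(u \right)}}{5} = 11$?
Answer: $- \frac{11279}{3260} \approx -3.4598$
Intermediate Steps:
$S{\left(u \right)} = -55$ ($S{\left(u \right)} = \left(-5\right) 11 = -55$)
$d{\left(R,f \right)} = - 55 R$
$\frac{\left(-1\right) \left(-32513\right) + d{\left(181,-32 \right)}}{\left(-1468 + 16680\right) - 21732} = \frac{\left(-1\right) \left(-32513\right) - 9955}{\left(-1468 + 16680\right) - 21732} = \frac{32513 - 9955}{15212 - 21732} = \frac{22558}{15212 - 21732} = \frac{22558}{-6520} = 22558 \left(- \frac{1}{6520}\right) = - \frac{11279}{3260}$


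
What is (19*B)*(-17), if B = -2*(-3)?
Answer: -1938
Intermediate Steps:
B = 6
(19*B)*(-17) = (19*6)*(-17) = 114*(-17) = -1938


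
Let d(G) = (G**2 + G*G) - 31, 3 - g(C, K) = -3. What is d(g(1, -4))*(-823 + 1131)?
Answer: 12628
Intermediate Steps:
g(C, K) = 6 (g(C, K) = 3 - 1*(-3) = 3 + 3 = 6)
d(G) = -31 + 2*G**2 (d(G) = (G**2 + G**2) - 31 = 2*G**2 - 31 = -31 + 2*G**2)
d(g(1, -4))*(-823 + 1131) = (-31 + 2*6**2)*(-823 + 1131) = (-31 + 2*36)*308 = (-31 + 72)*308 = 41*308 = 12628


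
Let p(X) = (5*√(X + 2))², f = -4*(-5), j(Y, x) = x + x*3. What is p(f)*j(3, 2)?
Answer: 4400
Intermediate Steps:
j(Y, x) = 4*x (j(Y, x) = x + 3*x = 4*x)
f = 20
p(X) = 50 + 25*X (p(X) = (5*√(2 + X))² = 50 + 25*X)
p(f)*j(3, 2) = (50 + 25*20)*(4*2) = (50 + 500)*8 = 550*8 = 4400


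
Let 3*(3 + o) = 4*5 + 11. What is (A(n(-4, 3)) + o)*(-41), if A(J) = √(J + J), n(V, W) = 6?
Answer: -902/3 - 82*√3 ≈ -442.69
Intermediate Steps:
o = 22/3 (o = -3 + (4*5 + 11)/3 = -3 + (20 + 11)/3 = -3 + (⅓)*31 = -3 + 31/3 = 22/3 ≈ 7.3333)
A(J) = √2*√J (A(J) = √(2*J) = √2*√J)
(A(n(-4, 3)) + o)*(-41) = (√2*√6 + 22/3)*(-41) = (2*√3 + 22/3)*(-41) = (22/3 + 2*√3)*(-41) = -902/3 - 82*√3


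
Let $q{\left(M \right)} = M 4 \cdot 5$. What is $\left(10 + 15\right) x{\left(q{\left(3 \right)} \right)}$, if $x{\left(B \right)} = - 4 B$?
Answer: $-6000$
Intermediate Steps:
$q{\left(M \right)} = 20 M$ ($q{\left(M \right)} = 4 M 5 = 20 M$)
$\left(10 + 15\right) x{\left(q{\left(3 \right)} \right)} = \left(10 + 15\right) \left(- 4 \cdot 20 \cdot 3\right) = 25 \left(\left(-4\right) 60\right) = 25 \left(-240\right) = -6000$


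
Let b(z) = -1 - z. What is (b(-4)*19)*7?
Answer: 399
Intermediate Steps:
(b(-4)*19)*7 = ((-1 - 1*(-4))*19)*7 = ((-1 + 4)*19)*7 = (3*19)*7 = 57*7 = 399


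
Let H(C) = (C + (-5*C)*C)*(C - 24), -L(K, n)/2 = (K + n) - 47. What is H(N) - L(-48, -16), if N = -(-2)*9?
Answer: 9390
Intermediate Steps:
L(K, n) = 94 - 2*K - 2*n (L(K, n) = -2*((K + n) - 47) = -2*(-47 + K + n) = 94 - 2*K - 2*n)
N = 18 (N = -2*(-9) = 18)
H(C) = (-24 + C)*(C - 5*C²) (H(C) = (C - 5*C²)*(-24 + C) = (-24 + C)*(C - 5*C²))
H(N) - L(-48, -16) = 18*(-24 - 5*18² + 121*18) - (94 - 2*(-48) - 2*(-16)) = 18*(-24 - 5*324 + 2178) - (94 + 96 + 32) = 18*(-24 - 1620 + 2178) - 1*222 = 18*534 - 222 = 9612 - 222 = 9390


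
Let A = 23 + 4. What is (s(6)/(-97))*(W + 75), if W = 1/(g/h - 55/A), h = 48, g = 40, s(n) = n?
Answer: -28926/6305 ≈ -4.5878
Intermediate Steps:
A = 27
W = -54/65 (W = 1/(40/48 - 55/27) = 1/(40*(1/48) - 55*1/27) = 1/(⅚ - 55/27) = 1/(-65/54) = -54/65 ≈ -0.83077)
(s(6)/(-97))*(W + 75) = (6/(-97))*(-54/65 + 75) = (6*(-1/97))*(4821/65) = -6/97*4821/65 = -28926/6305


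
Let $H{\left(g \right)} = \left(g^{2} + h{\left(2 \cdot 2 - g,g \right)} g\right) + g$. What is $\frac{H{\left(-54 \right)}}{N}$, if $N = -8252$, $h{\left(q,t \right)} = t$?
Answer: $- \frac{2889}{4126} \approx -0.70019$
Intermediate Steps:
$H{\left(g \right)} = g + 2 g^{2}$ ($H{\left(g \right)} = \left(g^{2} + g g\right) + g = \left(g^{2} + g^{2}\right) + g = 2 g^{2} + g = g + 2 g^{2}$)
$\frac{H{\left(-54 \right)}}{N} = \frac{\left(-54\right) \left(1 + 2 \left(-54\right)\right)}{-8252} = - 54 \left(1 - 108\right) \left(- \frac{1}{8252}\right) = \left(-54\right) \left(-107\right) \left(- \frac{1}{8252}\right) = 5778 \left(- \frac{1}{8252}\right) = - \frac{2889}{4126}$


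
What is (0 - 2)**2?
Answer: 4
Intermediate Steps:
(0 - 2)**2 = (-2)**2 = 4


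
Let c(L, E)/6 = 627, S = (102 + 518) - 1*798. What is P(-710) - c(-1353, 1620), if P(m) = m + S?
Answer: -4650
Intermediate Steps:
S = -178 (S = 620 - 798 = -178)
c(L, E) = 3762 (c(L, E) = 6*627 = 3762)
P(m) = -178 + m (P(m) = m - 178 = -178 + m)
P(-710) - c(-1353, 1620) = (-178 - 710) - 1*3762 = -888 - 3762 = -4650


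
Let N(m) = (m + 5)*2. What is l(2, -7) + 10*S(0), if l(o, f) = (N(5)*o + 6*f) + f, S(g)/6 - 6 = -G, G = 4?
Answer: 111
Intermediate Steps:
S(g) = 12 (S(g) = 36 + 6*(-1*4) = 36 + 6*(-4) = 36 - 24 = 12)
N(m) = 10 + 2*m (N(m) = (5 + m)*2 = 10 + 2*m)
l(o, f) = 7*f + 20*o (l(o, f) = ((10 + 2*5)*o + 6*f) + f = ((10 + 10)*o + 6*f) + f = (20*o + 6*f) + f = (6*f + 20*o) + f = 7*f + 20*o)
l(2, -7) + 10*S(0) = (7*(-7) + 20*2) + 10*12 = (-49 + 40) + 120 = -9 + 120 = 111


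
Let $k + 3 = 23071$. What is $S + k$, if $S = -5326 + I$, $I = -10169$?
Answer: $7573$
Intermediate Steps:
$k = 23068$ ($k = -3 + 23071 = 23068$)
$S = -15495$ ($S = -5326 - 10169 = -15495$)
$S + k = -15495 + 23068 = 7573$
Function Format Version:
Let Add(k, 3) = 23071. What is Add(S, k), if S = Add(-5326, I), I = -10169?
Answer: 7573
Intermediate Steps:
k = 23068 (k = Add(-3, 23071) = 23068)
S = -15495 (S = Add(-5326, -10169) = -15495)
Add(S, k) = Add(-15495, 23068) = 7573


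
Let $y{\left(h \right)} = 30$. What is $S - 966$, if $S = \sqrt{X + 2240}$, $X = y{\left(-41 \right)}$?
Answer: $-966 + \sqrt{2270} \approx -918.36$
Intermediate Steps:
$X = 30$
$S = \sqrt{2270}$ ($S = \sqrt{30 + 2240} = \sqrt{2270} \approx 47.645$)
$S - 966 = \sqrt{2270} - 966 = -966 + \sqrt{2270}$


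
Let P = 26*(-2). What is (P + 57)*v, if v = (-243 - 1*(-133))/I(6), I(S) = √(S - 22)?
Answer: 275*I/2 ≈ 137.5*I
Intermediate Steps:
I(S) = √(-22 + S)
P = -52
v = 55*I/2 (v = (-243 - 1*(-133))/(√(-22 + 6)) = (-243 + 133)/(√(-16)) = -110*(-I/4) = -(-55)*I/2 = 55*I/2 ≈ 27.5*I)
(P + 57)*v = (-52 + 57)*(55*I/2) = 5*(55*I/2) = 275*I/2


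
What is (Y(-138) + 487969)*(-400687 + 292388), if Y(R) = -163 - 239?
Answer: -52803018533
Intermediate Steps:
Y(R) = -402
(Y(-138) + 487969)*(-400687 + 292388) = (-402 + 487969)*(-400687 + 292388) = 487567*(-108299) = -52803018533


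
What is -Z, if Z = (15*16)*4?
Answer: -960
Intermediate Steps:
Z = 960 (Z = 240*4 = 960)
-Z = -1*960 = -960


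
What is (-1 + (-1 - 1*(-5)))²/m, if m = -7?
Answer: -9/7 ≈ -1.2857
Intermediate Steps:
(-1 + (-1 - 1*(-5)))²/m = (-1 + (-1 - 1*(-5)))²/(-7) = (-1 + (-1 + 5))²*(-⅐) = (-1 + 4)²*(-⅐) = 3²*(-⅐) = 9*(-⅐) = -9/7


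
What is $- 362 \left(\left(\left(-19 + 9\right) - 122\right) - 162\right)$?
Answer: $106428$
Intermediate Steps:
$- 362 \left(\left(\left(-19 + 9\right) - 122\right) - 162\right) = - 362 \left(\left(-10 - 122\right) - 162\right) = - 362 \left(-132 - 162\right) = \left(-362\right) \left(-294\right) = 106428$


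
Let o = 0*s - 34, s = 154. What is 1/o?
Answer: -1/34 ≈ -0.029412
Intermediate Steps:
o = -34 (o = 0*154 - 34 = 0 - 34 = -34)
1/o = 1/(-34) = -1/34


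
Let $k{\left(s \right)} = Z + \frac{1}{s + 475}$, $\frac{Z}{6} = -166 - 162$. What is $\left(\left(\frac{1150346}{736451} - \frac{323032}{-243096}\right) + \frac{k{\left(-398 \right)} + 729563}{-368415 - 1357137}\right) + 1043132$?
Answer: $\frac{1318722565238786988134}{1264192301379249} \approx 1.0431 \cdot 10^{6}$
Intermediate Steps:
$Z = -1968$ ($Z = 6 \left(-166 - 162\right) = 6 \left(-328\right) = -1968$)
$k{\left(s \right)} = -1968 + \frac{1}{475 + s}$ ($k{\left(s \right)} = -1968 + \frac{1}{s + 475} = -1968 + \frac{1}{475 + s}$)
$\left(\left(\frac{1150346}{736451} - \frac{323032}{-243096}\right) + \frac{k{\left(-398 \right)} + 729563}{-368415 - 1357137}\right) + 1043132 = \left(\left(\frac{1150346}{736451} - \frac{323032}{-243096}\right) + \frac{\frac{-934799 - -783264}{475 - 398} + 729563}{-368415 - 1357137}\right) + 1043132 = \left(\left(1150346 \cdot \frac{1}{736451} - - \frac{40379}{30387}\right) + \frac{\frac{-934799 + 783264}{77} + 729563}{-1725552}\right) + 1043132 = \left(\left(\frac{1150346}{736451} + \frac{40379}{30387}\right) + \left(\frac{1}{77} \left(-151535\right) + 729563\right) \left(- \frac{1}{1725552}\right)\right) + 1043132 = \left(\frac{64692718831}{22378536537} + \left(- \frac{151535}{77} + 729563\right) \left(- \frac{1}{1725552}\right)\right) + 1043132 = \left(\frac{64692718831}{22378536537} + \frac{56024816}{77} \left(- \frac{1}{1725552}\right)\right) + 1043132 = \left(\frac{64692718831}{22378536537} - \frac{3501551}{8304219}\right) + 1043132 = \frac{3121516448220266}{1264192301379249} + 1043132 = \frac{1318722565238786988134}{1264192301379249}$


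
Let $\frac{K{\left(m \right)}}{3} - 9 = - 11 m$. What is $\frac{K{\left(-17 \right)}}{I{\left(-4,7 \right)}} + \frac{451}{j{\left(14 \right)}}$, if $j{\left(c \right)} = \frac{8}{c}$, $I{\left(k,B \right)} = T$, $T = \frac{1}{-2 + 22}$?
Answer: $\frac{50197}{4} \approx 12549.0$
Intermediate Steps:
$K{\left(m \right)} = 27 - 33 m$ ($K{\left(m \right)} = 27 + 3 \left(- 11 m\right) = 27 - 33 m$)
$T = \frac{1}{20} \approx 0.05$
$I{\left(k,B \right)} = \frac{1}{20}$
$\frac{K{\left(-17 \right)}}{I{\left(-4,7 \right)}} + \frac{451}{j{\left(14 \right)}} = \left(27 - -561\right) \frac{1}{\frac{1}{20}} + \frac{451}{8 \cdot \frac{1}{14}} = \left(27 + 561\right) 20 + \frac{451}{8 \cdot \frac{1}{14}} = 588 \cdot 20 + \frac{451}{\frac{4}{7}} = 11760 + 451 \cdot \frac{7}{4} = 11760 + \frac{3157}{4} = \frac{50197}{4}$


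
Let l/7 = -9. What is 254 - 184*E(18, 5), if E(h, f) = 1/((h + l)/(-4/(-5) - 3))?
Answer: 55126/225 ≈ 245.00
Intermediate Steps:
l = -63 (l = 7*(-9) = -63)
E(h, f) = 1/(315/11 - 5*h/11) (E(h, f) = 1/((h - 63)/(-4/(-5) - 3)) = 1/((-63 + h)/(-4*(-⅕) - 3)) = 1/((-63 + h)/(⅘ - 3)) = 1/((-63 + h)/(-11/5)) = 1/((-63 + h)*(-5/11)) = 1/(315/11 - 5*h/11))
254 - 184*E(18, 5) = 254 - (-2024)/(-315 + 5*18) = 254 - (-2024)/(-315 + 90) = 254 - (-2024)/(-225) = 254 - (-2024)*(-1)/225 = 254 - 184*11/225 = 254 - 2024/225 = 55126/225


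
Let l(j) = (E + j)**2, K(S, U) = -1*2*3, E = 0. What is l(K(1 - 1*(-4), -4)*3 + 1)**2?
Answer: 83521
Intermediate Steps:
K(S, U) = -6 (K(S, U) = -2*3 = -6)
l(j) = j**2 (l(j) = (0 + j)**2 = j**2)
l(K(1 - 1*(-4), -4)*3 + 1)**2 = ((-6*3 + 1)**2)**2 = ((-18 + 1)**2)**2 = ((-17)**2)**2 = 289**2 = 83521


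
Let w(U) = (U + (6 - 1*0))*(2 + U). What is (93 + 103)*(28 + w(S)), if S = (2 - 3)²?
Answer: 9604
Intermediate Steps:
S = 1 (S = (-1)² = 1)
w(U) = (2 + U)*(6 + U) (w(U) = (U + (6 + 0))*(2 + U) = (U + 6)*(2 + U) = (6 + U)*(2 + U) = (2 + U)*(6 + U))
(93 + 103)*(28 + w(S)) = (93 + 103)*(28 + (12 + 1² + 8*1)) = 196*(28 + (12 + 1 + 8)) = 196*(28 + 21) = 196*49 = 9604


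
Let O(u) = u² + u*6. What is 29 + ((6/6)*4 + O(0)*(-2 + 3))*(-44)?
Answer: -147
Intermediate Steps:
O(u) = u² + 6*u
29 + ((6/6)*4 + O(0)*(-2 + 3))*(-44) = 29 + ((6/6)*4 + (0*(6 + 0))*(-2 + 3))*(-44) = 29 + ((6*(⅙))*4 + (0*6)*1)*(-44) = 29 + (1*4 + 0*1)*(-44) = 29 + (4 + 0)*(-44) = 29 + 4*(-44) = 29 - 176 = -147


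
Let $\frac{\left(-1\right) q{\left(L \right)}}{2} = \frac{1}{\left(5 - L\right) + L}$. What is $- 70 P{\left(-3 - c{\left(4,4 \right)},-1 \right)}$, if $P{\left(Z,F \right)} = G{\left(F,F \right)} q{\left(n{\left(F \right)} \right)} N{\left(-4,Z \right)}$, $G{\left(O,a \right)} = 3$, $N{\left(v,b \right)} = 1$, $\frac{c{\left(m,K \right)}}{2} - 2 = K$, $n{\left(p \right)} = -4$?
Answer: $84$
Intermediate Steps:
$c{\left(m,K \right)} = 4 + 2 K$
$q{\left(L \right)} = - \frac{2}{5}$ ($q{\left(L \right)} = - \frac{2}{\left(5 - L\right) + L} = - \frac{2}{5}$)
$P{\left(Z,F \right)} = - \frac{6}{5}$ ($P{\left(Z,F \right)} = 3 \left(- \frac{2}{5}\right) 1 = \left(- \frac{6}{5}\right) 1 = - \frac{6}{5}$)
$- 70 P{\left(-3 - c{\left(4,4 \right)},-1 \right)} = \left(-70\right) \left(- \frac{6}{5}\right) = 84$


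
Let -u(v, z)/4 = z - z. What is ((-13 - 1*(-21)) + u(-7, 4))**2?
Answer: 64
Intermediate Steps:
u(v, z) = 0 (u(v, z) = -4*(z - z) = -4*0 = 0)
((-13 - 1*(-21)) + u(-7, 4))**2 = ((-13 - 1*(-21)) + 0)**2 = ((-13 + 21) + 0)**2 = (8 + 0)**2 = 8**2 = 64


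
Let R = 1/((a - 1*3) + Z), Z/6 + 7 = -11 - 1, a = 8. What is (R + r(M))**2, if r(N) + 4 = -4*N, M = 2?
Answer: 1713481/11881 ≈ 144.22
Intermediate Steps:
Z = -114 (Z = -42 + 6*(-11 - 1) = -42 + 6*(-12) = -42 - 72 = -114)
r(N) = -4 - 4*N
R = -1/109 (R = 1/((8 - 1*3) - 114) = 1/((8 - 3) - 114) = 1/(5 - 114) = 1/(-109) = -1/109 ≈ -0.0091743)
(R + r(M))**2 = (-1/109 + (-4 - 4*2))**2 = (-1/109 + (-4 - 8))**2 = (-1/109 - 12)**2 = (-1309/109)**2 = 1713481/11881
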